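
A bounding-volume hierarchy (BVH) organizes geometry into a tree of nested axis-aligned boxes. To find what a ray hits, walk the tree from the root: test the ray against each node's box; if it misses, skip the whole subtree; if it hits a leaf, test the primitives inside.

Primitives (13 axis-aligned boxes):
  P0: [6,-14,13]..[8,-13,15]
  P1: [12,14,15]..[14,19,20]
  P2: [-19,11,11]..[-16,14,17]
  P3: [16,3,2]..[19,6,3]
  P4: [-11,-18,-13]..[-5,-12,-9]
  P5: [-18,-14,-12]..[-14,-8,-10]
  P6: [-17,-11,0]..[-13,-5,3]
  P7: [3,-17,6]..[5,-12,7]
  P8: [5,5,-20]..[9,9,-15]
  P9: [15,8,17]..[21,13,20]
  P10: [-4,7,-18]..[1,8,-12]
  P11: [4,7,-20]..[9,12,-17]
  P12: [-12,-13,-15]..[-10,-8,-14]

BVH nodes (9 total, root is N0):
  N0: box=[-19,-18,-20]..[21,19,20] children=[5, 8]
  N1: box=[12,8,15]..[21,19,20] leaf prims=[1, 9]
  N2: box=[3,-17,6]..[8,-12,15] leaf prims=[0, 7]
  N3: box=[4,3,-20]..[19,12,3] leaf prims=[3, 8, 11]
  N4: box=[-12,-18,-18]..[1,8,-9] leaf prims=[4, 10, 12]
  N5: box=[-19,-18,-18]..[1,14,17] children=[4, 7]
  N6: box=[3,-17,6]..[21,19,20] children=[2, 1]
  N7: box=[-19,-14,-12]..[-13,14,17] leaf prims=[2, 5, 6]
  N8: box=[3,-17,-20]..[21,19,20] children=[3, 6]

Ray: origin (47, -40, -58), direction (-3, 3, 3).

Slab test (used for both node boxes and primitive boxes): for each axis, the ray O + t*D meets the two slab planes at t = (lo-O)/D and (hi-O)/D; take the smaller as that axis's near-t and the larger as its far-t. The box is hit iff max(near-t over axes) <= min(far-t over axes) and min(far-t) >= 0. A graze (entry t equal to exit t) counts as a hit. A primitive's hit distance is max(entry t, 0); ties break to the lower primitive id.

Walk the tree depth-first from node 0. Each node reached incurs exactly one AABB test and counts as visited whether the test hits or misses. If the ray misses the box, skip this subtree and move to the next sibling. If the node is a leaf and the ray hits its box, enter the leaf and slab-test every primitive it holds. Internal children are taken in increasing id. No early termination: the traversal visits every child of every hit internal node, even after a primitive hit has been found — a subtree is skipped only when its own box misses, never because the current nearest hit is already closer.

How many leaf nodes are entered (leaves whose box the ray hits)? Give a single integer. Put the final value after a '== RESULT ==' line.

Trace the traversal:
N0 x:[26/3,22] y:[22/3,59/3] z:[38/3,26] -> hit [38/3,59/3], descend [5, 8]
  N5 x:[46/3,22] y:[22/3,18] z:[40/3,25] -> hit [46/3,18], descend [4, 7]
    N4 x:[46/3,59/3] y:[22/3,16] z:[40/3,49/3] -> hit [46/3,16] leaf, test {P4(miss), P10(miss), P12(miss)}
    N7 x:[20,22] y:[26/3,18] z:[46/3,25] -> miss, prune
  N8 x:[26/3,44/3] y:[23/3,59/3] z:[38/3,26] -> hit [38/3,44/3], descend [3, 6]
    N3 x:[28/3,43/3] y:[43/3,52/3] z:[38/3,61/3] -> hit [43/3,43/3] leaf, test {P3(miss), P8(miss), P11(miss)}
    N6 x:[26/3,44/3] y:[23/3,59/3] z:[64/3,26] -> miss, prune

7 AABB tests over nodes [0, 5, 4, 7, 8, 3, 6]; 2 leaves entered; closest miss.

== RESULT ==
2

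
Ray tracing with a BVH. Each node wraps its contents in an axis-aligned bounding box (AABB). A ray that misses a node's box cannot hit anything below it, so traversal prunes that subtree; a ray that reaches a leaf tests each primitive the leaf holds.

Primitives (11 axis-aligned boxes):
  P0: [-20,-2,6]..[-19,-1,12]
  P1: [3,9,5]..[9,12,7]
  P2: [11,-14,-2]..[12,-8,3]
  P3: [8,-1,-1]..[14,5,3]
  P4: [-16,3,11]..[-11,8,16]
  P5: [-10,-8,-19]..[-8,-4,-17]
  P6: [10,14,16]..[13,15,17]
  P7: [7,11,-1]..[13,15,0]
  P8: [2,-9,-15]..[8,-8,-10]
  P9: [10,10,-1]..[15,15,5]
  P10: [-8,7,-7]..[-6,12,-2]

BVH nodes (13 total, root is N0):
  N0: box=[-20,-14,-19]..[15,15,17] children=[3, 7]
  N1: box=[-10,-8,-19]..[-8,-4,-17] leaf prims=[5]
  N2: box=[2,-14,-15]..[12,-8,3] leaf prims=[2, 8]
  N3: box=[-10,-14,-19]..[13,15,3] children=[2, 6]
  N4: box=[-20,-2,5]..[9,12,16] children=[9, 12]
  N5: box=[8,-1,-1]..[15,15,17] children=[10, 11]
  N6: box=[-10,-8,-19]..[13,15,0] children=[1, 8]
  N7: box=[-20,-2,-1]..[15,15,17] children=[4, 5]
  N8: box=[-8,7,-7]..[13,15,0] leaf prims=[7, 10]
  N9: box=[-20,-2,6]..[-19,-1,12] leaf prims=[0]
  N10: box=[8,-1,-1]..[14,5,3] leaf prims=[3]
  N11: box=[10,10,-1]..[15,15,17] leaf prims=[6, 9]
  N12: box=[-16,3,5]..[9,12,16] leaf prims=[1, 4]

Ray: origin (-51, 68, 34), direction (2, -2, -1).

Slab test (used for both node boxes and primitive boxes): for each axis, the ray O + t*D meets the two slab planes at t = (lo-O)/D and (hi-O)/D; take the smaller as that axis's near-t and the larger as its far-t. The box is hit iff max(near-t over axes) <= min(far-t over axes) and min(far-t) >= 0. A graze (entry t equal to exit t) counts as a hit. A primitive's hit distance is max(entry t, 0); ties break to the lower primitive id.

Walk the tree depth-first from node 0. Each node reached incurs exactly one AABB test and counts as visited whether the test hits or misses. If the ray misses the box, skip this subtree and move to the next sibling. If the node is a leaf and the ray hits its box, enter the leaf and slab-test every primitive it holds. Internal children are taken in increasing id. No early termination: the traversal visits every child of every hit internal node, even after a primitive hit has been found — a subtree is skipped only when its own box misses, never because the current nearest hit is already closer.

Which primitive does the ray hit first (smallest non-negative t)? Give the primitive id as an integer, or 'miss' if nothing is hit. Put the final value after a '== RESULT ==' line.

Traverse from the root:
N0 x:[31/2,33] y:[53/2,41] z:[17,53] -> hit [53/2,33], descend [3, 7]
  N3 x:[41/2,32] y:[53/2,41] z:[31,53] -> hit [31,32], descend [2, 6]
    N2 x:[53/2,63/2] y:[38,41] z:[31,49] -> miss, prune
    N6 x:[41/2,32] y:[53/2,38] z:[34,53] -> miss, prune
  N7 x:[31/2,33] y:[53/2,35] z:[17,35] -> hit [53/2,33], descend [4, 5]
    N4 x:[31/2,30] y:[28,35] z:[18,29] -> hit [28,29], descend [9, 12]
      N9 x:[31/2,16] y:[69/2,35] z:[22,28] -> miss, prune
      N12 x:[35/2,30] y:[28,65/2] z:[18,29] -> hit [28,29] leaf, test {P1@t=28, P4(miss)}
    N5 x:[59/2,33] y:[53/2,69/2] z:[17,35] -> hit [59/2,33], descend [10, 11]
      N10 x:[59/2,65/2] y:[63/2,69/2] z:[31,35] -> hit [63/2,65/2] leaf, test {P3@t=63/2}
      N11 x:[61/2,33] y:[53/2,29] z:[17,35] -> miss, prune

11 AABB tests over nodes [0, 3, 2, 6, 7, 4, 9, 12, 5, 10, 11]; 2 leaves entered; closest P1.

== RESULT ==
1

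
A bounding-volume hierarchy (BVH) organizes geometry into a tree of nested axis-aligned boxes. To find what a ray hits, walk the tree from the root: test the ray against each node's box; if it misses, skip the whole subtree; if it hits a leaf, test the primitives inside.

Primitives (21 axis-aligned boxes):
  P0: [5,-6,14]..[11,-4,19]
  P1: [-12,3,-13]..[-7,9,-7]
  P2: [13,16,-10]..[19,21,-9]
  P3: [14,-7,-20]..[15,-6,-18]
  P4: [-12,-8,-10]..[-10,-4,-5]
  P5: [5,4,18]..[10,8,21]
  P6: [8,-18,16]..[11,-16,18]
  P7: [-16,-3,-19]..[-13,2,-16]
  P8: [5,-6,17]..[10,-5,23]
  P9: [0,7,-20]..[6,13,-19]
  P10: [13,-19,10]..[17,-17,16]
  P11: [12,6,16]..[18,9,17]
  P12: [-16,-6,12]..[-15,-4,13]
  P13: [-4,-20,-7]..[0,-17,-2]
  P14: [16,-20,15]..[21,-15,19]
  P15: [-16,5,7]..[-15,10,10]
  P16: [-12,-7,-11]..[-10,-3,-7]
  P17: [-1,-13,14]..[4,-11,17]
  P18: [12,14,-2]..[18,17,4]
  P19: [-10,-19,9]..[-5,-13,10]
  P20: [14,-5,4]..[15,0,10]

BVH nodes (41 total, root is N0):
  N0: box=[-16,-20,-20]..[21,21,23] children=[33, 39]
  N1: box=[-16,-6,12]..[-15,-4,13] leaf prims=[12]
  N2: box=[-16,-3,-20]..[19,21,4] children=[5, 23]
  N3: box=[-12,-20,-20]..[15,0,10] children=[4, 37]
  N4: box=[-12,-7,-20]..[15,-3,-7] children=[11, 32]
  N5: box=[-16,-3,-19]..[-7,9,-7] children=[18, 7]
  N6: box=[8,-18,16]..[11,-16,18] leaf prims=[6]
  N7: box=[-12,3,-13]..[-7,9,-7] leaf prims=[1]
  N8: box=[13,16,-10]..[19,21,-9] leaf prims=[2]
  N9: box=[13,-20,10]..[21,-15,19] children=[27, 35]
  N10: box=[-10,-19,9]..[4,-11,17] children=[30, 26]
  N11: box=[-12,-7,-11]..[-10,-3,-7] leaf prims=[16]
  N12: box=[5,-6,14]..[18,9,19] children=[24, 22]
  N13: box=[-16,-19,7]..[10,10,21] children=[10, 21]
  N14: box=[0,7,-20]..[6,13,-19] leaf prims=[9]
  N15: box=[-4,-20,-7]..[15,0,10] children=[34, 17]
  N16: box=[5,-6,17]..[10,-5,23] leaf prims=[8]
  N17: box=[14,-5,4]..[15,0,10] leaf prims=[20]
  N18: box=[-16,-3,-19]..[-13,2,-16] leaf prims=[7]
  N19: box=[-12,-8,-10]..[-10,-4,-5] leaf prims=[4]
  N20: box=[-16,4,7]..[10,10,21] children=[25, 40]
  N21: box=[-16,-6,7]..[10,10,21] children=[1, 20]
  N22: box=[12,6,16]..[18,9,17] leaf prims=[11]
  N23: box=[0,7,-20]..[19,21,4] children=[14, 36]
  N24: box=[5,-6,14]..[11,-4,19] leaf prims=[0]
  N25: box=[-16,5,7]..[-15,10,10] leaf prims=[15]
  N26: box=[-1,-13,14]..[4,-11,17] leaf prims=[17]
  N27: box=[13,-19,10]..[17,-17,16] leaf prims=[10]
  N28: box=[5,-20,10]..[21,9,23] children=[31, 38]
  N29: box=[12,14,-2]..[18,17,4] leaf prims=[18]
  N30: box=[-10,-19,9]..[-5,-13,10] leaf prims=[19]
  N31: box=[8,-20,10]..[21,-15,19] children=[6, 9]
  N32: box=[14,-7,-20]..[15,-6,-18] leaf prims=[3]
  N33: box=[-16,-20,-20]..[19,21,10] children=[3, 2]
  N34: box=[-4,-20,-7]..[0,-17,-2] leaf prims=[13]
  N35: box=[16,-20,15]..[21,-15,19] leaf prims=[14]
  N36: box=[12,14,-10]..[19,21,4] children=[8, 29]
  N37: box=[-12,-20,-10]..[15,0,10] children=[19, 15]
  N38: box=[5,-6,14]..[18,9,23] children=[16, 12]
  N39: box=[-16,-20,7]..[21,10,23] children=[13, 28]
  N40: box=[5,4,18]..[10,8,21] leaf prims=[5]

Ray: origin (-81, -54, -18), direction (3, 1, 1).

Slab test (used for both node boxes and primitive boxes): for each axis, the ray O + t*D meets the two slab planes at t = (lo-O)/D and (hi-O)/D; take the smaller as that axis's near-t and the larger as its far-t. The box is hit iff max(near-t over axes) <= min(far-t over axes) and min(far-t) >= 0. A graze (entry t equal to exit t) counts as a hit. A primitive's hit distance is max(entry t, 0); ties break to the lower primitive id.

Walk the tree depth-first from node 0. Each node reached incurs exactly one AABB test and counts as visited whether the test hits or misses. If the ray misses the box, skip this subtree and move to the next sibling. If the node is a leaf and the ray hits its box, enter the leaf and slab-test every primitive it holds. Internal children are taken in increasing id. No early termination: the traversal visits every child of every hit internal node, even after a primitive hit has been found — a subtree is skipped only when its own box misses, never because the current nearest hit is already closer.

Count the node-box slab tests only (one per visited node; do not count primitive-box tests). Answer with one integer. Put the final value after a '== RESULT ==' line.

Walk:
N0 x:[65/3,34] y:[34,75] z:[-2,41] -> hit [34,34], descend [33, 39]
  N33 x:[65/3,100/3] y:[34,75] z:[-2,28] -> miss, prune
  N39 x:[65/3,34] y:[34,64] z:[25,41] -> hit [34,34], descend [13, 28]
    N13 x:[65/3,91/3] y:[35,64] z:[25,39] -> miss, prune
    N28 x:[86/3,34] y:[34,63] z:[28,41] -> hit [34,34], descend [31, 38]
      N31 x:[89/3,34] y:[34,39] z:[28,37] -> hit [34,34], descend [6, 9]
        N6 x:[89/3,92/3] y:[36,38] z:[34,36] -> miss, prune
        N9 x:[94/3,34] y:[34,39] z:[28,37] -> hit [34,34], descend [27, 35]
          N27 x:[94/3,98/3] y:[35,37] z:[28,34] -> miss, prune
          N35 x:[97/3,34] y:[34,39] z:[33,37] -> hit [34,34] leaf, test {P14@t=34}
      N38 x:[86/3,33] y:[48,63] z:[32,41] -> miss, prune

Summary -> nodes [0, 33, 39, 13, 28, 31, 6, 9, 27, 35, 38]; box-tests=11; leaf-entries=1; first=P14

== RESULT ==
11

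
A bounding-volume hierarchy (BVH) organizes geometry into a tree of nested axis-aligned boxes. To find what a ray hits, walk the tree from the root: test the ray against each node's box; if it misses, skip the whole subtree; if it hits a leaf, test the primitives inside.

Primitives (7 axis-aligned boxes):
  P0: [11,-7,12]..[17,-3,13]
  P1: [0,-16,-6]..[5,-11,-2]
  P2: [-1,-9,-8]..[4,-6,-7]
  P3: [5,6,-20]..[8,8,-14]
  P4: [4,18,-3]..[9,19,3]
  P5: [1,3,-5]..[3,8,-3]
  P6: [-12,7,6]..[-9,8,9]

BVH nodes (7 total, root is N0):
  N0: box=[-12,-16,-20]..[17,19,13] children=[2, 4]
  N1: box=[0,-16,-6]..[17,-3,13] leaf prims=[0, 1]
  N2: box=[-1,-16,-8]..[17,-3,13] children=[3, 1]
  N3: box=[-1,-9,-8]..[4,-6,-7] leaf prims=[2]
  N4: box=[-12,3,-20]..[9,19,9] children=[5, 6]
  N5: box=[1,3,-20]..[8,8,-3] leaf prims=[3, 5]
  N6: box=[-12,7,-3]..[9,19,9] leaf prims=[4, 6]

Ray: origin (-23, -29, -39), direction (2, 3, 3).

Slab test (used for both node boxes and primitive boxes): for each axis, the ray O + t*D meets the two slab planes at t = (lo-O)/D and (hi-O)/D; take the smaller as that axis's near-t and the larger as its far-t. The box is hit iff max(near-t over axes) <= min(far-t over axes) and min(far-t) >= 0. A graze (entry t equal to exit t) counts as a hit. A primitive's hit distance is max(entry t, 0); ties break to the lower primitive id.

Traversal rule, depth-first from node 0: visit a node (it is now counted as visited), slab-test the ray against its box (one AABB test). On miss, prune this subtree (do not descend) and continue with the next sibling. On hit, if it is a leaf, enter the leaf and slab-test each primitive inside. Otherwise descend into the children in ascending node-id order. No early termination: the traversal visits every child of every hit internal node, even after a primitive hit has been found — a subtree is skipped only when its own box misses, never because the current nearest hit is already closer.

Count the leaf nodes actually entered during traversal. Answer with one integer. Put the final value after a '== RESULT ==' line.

Walk:
N0 x:[11/2,20] y:[13/3,16] z:[19/3,52/3] -> hit [19/3,16], descend [2, 4]
  N2 x:[11,20] y:[13/3,26/3] z:[31/3,52/3] -> miss, prune
  N4 x:[11/2,16] y:[32/3,16] z:[19/3,16] -> hit [32/3,16], descend [5, 6]
    N5 x:[12,31/2] y:[32/3,37/3] z:[19/3,12] -> hit [12,12] leaf, test {P3(miss), P5@t=12}
    N6 x:[11/2,16] y:[12,16] z:[12,16] -> hit [12,16] leaf, test {P4(miss), P6(miss)}

Visited [0, 2, 4, 5, 6]. Tests: 5 box, 2 leaf. Nearest: P5.

== RESULT ==
2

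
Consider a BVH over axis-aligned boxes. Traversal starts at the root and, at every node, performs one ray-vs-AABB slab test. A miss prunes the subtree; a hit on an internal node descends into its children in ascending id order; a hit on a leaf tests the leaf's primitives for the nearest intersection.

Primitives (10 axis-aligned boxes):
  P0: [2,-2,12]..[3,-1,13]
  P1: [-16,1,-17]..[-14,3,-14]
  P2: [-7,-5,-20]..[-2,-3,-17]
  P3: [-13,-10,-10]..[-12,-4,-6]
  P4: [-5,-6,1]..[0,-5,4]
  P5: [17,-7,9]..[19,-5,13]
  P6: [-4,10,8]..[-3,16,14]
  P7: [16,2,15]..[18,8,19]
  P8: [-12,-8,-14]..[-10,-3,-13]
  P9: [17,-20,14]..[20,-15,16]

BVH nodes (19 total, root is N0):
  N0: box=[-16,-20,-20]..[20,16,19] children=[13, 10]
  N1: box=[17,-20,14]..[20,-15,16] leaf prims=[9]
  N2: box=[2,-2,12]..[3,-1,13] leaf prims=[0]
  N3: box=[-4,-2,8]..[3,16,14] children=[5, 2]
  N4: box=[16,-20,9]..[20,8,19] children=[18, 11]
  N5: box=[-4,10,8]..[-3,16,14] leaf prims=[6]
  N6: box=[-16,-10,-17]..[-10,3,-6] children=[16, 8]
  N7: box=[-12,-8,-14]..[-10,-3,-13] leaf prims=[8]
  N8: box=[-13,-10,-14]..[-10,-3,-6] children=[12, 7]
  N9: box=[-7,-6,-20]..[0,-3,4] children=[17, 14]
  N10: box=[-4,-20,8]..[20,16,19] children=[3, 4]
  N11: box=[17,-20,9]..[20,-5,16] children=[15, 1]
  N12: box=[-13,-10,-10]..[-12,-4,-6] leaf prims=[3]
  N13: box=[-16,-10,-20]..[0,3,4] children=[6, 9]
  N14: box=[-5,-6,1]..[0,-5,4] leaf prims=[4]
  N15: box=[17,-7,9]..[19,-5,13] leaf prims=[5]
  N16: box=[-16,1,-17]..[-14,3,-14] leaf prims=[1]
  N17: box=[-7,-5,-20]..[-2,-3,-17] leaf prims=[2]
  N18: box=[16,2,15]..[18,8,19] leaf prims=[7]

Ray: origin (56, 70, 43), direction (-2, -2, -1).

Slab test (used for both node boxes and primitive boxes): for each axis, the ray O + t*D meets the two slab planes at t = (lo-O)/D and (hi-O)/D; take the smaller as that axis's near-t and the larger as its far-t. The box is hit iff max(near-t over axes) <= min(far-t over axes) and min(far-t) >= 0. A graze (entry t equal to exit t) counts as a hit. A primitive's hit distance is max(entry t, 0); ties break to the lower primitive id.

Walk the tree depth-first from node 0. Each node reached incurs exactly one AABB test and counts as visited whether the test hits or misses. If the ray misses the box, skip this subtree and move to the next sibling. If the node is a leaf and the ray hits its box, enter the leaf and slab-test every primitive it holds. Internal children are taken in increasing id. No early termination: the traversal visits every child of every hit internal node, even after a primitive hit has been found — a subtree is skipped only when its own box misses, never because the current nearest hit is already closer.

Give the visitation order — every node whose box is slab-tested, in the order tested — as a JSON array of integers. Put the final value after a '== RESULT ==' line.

Traverse from the root:
N0 x:[18,36] y:[27,45] z:[24,63] -> hit [27,36], descend [10, 13]
  N10 x:[18,30] y:[27,45] z:[24,35] -> hit [27,30], descend [3, 4]
    N3 x:[53/2,30] y:[27,36] z:[29,35] -> hit [29,30], descend [2, 5]
      N2 x:[53/2,27] y:[71/2,36] z:[30,31] -> miss, prune
      N5 x:[59/2,30] y:[27,30] z:[29,35] -> hit [59/2,30] leaf, test {P6@t=59/2}
    N4 x:[18,20] y:[31,45] z:[24,34] -> miss, prune
  N13 x:[28,36] y:[67/2,40] z:[39,63] -> miss, prune

order=[0, 10, 3, 2, 5, 4, 13]  |boxes|=7  |leaves|=1  hit=P6

== RESULT ==
[0, 10, 3, 2, 5, 4, 13]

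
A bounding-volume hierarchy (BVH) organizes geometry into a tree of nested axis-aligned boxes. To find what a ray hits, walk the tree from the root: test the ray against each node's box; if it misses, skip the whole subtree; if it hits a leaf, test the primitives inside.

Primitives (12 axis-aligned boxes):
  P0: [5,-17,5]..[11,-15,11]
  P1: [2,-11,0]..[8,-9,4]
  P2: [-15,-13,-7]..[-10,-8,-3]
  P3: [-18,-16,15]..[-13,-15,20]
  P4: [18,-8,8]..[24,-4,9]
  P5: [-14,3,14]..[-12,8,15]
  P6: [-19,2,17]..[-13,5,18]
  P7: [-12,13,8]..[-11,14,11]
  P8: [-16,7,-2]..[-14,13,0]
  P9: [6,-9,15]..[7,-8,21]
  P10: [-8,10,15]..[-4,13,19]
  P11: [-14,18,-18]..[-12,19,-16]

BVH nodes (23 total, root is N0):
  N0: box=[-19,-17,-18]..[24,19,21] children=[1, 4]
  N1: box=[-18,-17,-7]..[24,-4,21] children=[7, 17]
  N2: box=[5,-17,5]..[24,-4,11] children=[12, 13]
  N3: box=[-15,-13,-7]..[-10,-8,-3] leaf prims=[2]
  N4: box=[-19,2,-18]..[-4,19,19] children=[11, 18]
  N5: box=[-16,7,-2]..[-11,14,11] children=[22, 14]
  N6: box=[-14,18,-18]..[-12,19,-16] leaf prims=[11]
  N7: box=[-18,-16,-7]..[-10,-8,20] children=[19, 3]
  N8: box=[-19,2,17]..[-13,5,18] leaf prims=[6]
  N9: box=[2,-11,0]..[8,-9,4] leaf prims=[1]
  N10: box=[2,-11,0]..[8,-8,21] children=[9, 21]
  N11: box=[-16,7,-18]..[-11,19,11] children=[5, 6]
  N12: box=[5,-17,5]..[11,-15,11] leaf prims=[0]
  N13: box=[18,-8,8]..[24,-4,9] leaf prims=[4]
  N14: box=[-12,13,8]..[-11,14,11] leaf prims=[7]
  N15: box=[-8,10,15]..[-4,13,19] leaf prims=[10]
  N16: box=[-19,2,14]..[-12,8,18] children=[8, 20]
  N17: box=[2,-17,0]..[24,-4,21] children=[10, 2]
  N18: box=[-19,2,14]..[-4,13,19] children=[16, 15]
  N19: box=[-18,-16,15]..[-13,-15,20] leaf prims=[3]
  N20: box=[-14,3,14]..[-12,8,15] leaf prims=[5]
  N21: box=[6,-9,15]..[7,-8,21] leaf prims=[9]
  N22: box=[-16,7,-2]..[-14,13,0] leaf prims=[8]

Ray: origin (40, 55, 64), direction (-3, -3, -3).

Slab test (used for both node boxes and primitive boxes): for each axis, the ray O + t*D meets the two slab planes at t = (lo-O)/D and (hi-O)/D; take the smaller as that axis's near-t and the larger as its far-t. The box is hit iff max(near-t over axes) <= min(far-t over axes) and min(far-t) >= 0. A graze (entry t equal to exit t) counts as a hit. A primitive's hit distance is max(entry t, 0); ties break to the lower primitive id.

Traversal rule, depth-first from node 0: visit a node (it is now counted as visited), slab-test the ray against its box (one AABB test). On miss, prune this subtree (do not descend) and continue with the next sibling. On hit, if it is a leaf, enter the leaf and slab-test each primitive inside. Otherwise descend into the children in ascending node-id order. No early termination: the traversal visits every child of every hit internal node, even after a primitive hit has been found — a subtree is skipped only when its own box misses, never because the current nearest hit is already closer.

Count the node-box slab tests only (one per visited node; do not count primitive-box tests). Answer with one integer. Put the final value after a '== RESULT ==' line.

Traverse from the root:
N0 x:[16/3,59/3] y:[12,24] z:[43/3,82/3] -> hit [43/3,59/3], descend [1, 4]
  N1 x:[16/3,58/3] y:[59/3,24] z:[43/3,71/3] -> miss, prune
  N4 x:[44/3,59/3] y:[12,53/3] z:[15,82/3] -> hit [15,53/3], descend [11, 18]
    N11 x:[17,56/3] y:[12,16] z:[53/3,82/3] -> miss, prune
    N18 x:[44/3,59/3] y:[14,53/3] z:[15,50/3] -> hit [15,50/3], descend [15, 16]
      N15 x:[44/3,16] y:[14,15] z:[15,49/3] -> hit [15,15] leaf, test {P10@t=15}
      N16 x:[52/3,59/3] y:[47/3,53/3] z:[46/3,50/3] -> miss, prune

Summary -> nodes [0, 1, 4, 11, 18, 15, 16]; box-tests=7; leaf-entries=1; first=P10

== RESULT ==
7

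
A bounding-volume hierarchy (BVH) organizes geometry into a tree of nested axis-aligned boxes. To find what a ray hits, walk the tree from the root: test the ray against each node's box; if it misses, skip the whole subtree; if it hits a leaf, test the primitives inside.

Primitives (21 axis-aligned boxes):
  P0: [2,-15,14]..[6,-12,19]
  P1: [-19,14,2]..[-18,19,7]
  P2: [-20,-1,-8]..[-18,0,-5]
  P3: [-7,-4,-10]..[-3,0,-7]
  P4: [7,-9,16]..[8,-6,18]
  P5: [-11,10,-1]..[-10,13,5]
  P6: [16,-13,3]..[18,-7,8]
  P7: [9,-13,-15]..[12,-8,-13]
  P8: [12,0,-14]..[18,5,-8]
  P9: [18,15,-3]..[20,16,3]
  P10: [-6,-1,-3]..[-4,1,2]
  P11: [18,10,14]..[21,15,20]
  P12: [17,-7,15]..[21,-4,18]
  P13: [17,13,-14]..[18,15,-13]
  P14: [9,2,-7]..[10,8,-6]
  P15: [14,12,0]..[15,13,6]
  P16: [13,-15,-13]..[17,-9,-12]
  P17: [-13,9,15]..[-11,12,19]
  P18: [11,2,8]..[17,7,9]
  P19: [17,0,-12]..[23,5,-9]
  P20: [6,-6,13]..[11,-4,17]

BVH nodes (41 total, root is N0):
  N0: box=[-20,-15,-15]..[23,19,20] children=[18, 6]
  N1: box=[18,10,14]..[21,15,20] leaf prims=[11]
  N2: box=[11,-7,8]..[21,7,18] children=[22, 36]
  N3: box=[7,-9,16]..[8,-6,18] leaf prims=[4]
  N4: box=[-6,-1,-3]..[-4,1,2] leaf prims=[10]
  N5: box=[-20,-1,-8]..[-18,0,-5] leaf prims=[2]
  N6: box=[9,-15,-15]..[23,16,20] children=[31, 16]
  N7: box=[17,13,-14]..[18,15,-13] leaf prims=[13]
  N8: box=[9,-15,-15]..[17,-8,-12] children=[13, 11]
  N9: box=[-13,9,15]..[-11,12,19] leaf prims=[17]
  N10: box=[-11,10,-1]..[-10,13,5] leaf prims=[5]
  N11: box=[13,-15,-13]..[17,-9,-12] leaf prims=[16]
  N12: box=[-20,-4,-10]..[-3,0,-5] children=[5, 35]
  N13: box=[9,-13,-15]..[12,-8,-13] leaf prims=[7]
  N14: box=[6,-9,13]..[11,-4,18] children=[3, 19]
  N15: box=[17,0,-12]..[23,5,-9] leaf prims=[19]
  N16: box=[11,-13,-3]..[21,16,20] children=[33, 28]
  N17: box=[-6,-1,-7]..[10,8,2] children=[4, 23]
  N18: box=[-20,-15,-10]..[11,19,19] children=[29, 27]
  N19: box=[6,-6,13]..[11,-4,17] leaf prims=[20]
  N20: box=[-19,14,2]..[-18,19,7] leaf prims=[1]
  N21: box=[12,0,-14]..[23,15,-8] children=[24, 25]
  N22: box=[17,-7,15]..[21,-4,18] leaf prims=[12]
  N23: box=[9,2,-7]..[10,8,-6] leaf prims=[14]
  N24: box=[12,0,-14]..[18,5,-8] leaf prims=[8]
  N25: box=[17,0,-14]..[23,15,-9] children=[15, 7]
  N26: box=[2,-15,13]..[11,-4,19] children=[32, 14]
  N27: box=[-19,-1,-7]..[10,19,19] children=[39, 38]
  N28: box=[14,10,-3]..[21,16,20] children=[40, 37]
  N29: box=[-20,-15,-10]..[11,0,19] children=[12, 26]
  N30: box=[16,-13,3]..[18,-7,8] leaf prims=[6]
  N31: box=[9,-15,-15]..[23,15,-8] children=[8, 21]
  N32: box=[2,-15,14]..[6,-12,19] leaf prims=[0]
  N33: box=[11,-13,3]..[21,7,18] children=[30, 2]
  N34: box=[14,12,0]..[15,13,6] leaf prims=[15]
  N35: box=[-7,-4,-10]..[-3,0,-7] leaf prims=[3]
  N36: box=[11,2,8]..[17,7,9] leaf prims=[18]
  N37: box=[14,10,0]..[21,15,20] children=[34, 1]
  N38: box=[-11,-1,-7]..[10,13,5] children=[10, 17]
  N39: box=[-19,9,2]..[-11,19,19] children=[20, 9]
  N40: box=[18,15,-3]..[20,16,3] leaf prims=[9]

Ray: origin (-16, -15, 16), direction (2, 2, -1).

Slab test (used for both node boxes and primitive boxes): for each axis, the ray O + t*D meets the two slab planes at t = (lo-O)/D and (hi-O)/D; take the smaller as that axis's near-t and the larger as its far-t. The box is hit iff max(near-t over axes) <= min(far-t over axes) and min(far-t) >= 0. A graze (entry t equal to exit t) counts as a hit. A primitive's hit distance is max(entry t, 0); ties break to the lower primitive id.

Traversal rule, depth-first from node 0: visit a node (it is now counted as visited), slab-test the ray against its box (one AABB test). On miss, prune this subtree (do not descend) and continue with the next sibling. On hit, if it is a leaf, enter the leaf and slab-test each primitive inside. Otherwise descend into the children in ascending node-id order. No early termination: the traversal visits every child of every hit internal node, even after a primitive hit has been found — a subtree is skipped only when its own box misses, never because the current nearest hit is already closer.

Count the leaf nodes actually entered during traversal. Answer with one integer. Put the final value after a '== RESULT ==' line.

Walk:
N0 x:[-2,39/2] y:[0,17] z:[-4,31] -> hit [0,17], descend [6, 18]
  N6 x:[25/2,39/2] y:[0,31/2] z:[-4,31] -> hit [25/2,31/2], descend [16, 31]
    N16 x:[27/2,37/2] y:[1,31/2] z:[-4,19] -> hit [27/2,31/2], descend [28, 33]
      N28 x:[15,37/2] y:[25/2,31/2] z:[-4,19] -> hit [15,31/2], descend [37, 40]
        N37 x:[15,37/2] y:[25/2,15] z:[-4,16] -> hit [15,15], descend [1, 34]
          N1 x:[17,37/2] y:[25/2,15] z:[-4,2] -> miss, prune
          N34 x:[15,31/2] y:[27/2,14] z:[10,16] -> miss, prune
        N40 x:[17,18] y:[15,31/2] z:[13,19] -> miss, prune
      N33 x:[27/2,37/2] y:[1,11] z:[-2,13] -> miss, prune
    N31 x:[25/2,39/2] y:[0,15] z:[24,31] -> miss, prune
  N18 x:[-2,27/2] y:[0,17] z:[-3,26] -> hit [0,27/2], descend [27, 29]
    N27 x:[-3/2,13] y:[7,17] z:[-3,23] -> hit [7,13], descend [38, 39]
      N38 x:[5/2,13] y:[7,14] z:[11,23] -> hit [11,13], descend [10, 17]
        N10 x:[5/2,3] y:[25/2,14] z:[11,17] -> miss, prune
        N17 x:[5,13] y:[7,23/2] z:[14,23] -> miss, prune
      N39 x:[-3/2,5/2] y:[12,17] z:[-3,14] -> miss, prune
    N29 x:[-2,27/2] y:[0,15/2] z:[-3,26] -> hit [0,15/2], descend [12, 26]
      N12 x:[-2,13/2] y:[11/2,15/2] z:[21,26] -> miss, prune
      N26 x:[9,27/2] y:[0,11/2] z:[-3,3] -> miss, prune

Visited [0, 6, 16, 28, 37, 1, 34, 40, 33, 31, 18, 27, 38, 10, 17, 39, 29, 12, 26]. Tests: 19 box, 0 leaf. Nearest: miss.

== RESULT ==
0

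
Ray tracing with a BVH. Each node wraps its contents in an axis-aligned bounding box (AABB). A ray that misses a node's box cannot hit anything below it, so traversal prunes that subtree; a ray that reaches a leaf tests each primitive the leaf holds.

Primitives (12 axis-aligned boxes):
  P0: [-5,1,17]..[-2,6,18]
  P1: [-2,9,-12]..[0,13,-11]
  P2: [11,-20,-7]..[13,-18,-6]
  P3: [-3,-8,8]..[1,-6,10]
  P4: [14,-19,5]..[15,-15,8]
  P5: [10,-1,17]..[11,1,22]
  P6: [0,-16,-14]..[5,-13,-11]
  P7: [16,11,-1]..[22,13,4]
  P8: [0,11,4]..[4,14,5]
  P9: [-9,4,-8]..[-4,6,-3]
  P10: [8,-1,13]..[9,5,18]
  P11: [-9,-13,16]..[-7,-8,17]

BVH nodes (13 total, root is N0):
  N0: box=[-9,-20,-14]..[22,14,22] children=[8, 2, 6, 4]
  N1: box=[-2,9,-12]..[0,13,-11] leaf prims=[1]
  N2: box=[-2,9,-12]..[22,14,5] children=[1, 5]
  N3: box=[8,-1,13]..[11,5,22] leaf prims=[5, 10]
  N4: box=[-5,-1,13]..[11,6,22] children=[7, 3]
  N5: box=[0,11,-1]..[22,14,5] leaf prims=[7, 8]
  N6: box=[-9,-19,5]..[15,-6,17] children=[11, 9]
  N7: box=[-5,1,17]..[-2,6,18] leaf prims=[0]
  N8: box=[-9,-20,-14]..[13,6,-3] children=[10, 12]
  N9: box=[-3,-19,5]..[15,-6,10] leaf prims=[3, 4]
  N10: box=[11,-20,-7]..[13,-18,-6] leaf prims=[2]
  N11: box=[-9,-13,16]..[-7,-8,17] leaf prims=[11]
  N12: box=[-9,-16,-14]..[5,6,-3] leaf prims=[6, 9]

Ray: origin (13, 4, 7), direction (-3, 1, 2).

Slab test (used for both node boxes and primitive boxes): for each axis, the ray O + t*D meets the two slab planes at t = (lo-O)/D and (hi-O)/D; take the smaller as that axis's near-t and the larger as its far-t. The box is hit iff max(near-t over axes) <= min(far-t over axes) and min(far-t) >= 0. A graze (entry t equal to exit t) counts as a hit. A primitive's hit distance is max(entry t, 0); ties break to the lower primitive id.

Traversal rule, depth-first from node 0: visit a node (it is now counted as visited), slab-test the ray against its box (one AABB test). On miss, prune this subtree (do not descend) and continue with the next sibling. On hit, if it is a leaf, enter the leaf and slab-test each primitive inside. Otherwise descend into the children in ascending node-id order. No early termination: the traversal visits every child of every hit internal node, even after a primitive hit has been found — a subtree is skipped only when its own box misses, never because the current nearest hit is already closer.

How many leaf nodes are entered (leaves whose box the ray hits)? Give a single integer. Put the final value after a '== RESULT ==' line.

Trace the traversal:
N0 x:[-3,22/3] y:[-24,10] z:[-21/2,15/2] -> hit [-3,22/3], descend [2, 4, 6, 8]
  N2 x:[-3,5] y:[5,10] z:[-19/2,-1] -> miss, prune
  N4 x:[2/3,6] y:[-5,2] z:[3,15/2] -> miss, prune
  N6 x:[-2/3,22/3] y:[-23,-10] z:[-1,5] -> miss, prune
  N8 x:[0,22/3] y:[-24,2] z:[-21/2,-5] -> miss, prune

5 AABB tests over nodes [0, 2, 4, 6, 8]; 0 leaves entered; closest miss.

== RESULT ==
0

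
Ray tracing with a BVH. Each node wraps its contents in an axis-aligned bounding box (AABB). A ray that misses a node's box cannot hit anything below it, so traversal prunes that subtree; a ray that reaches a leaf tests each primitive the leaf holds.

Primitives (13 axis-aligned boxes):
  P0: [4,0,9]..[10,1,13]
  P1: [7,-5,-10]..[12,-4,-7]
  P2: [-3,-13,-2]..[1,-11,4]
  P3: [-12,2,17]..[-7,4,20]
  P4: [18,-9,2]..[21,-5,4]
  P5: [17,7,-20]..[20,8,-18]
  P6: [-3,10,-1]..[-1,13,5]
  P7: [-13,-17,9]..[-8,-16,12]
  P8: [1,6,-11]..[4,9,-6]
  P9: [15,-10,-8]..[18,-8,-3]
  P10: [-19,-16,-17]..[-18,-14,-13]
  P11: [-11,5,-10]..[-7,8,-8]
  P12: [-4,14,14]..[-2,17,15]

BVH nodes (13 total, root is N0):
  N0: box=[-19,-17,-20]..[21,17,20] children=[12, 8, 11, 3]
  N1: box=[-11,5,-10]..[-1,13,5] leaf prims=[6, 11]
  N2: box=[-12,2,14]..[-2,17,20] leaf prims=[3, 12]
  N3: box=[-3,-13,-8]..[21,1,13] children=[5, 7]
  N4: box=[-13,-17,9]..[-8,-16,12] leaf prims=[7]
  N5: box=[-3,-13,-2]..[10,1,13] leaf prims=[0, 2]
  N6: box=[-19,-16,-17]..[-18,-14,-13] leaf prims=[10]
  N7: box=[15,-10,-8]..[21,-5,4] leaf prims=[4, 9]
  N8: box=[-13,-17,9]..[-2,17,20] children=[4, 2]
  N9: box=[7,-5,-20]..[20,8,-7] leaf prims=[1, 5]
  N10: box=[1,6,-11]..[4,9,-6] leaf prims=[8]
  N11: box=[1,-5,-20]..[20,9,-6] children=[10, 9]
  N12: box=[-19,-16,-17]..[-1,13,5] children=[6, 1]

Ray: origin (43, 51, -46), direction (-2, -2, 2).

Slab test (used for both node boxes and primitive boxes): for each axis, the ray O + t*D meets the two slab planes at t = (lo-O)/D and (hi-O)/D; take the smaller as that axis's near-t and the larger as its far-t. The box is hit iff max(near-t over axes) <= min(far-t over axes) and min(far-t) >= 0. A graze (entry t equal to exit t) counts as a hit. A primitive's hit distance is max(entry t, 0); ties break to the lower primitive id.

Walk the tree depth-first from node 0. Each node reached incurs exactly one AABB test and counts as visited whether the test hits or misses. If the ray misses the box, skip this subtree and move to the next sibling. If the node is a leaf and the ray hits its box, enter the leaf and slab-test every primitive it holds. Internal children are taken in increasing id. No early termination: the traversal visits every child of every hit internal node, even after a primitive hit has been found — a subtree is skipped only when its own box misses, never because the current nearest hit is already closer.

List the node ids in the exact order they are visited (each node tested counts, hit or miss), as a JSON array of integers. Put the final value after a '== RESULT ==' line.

Traverse from the root:
N0 x:[11,31] y:[17,34] z:[13,33] -> hit [17,31], descend [3, 8, 11, 12]
  N3 x:[11,23] y:[25,32] z:[19,59/2] -> miss, prune
  N8 x:[45/2,28] y:[17,34] z:[55/2,33] -> hit [55/2,28], descend [2, 4]
    N2 x:[45/2,55/2] y:[17,49/2] z:[30,33] -> miss, prune
    N4 x:[51/2,28] y:[67/2,34] z:[55/2,29] -> miss, prune
  N11 x:[23/2,21] y:[21,28] z:[13,20] -> miss, prune
  N12 x:[22,31] y:[19,67/2] z:[29/2,51/2] -> hit [22,51/2], descend [1, 6]
    N1 x:[22,27] y:[19,23] z:[18,51/2] -> hit [22,23] leaf, test {P6(miss), P11(miss)}
    N6 x:[61/2,31] y:[65/2,67/2] z:[29/2,33/2] -> miss, prune

Visited [0, 3, 8, 2, 4, 11, 12, 1, 6]. Tests: 9 box, 1 leaf. Nearest: miss.

== RESULT ==
[0, 3, 8, 2, 4, 11, 12, 1, 6]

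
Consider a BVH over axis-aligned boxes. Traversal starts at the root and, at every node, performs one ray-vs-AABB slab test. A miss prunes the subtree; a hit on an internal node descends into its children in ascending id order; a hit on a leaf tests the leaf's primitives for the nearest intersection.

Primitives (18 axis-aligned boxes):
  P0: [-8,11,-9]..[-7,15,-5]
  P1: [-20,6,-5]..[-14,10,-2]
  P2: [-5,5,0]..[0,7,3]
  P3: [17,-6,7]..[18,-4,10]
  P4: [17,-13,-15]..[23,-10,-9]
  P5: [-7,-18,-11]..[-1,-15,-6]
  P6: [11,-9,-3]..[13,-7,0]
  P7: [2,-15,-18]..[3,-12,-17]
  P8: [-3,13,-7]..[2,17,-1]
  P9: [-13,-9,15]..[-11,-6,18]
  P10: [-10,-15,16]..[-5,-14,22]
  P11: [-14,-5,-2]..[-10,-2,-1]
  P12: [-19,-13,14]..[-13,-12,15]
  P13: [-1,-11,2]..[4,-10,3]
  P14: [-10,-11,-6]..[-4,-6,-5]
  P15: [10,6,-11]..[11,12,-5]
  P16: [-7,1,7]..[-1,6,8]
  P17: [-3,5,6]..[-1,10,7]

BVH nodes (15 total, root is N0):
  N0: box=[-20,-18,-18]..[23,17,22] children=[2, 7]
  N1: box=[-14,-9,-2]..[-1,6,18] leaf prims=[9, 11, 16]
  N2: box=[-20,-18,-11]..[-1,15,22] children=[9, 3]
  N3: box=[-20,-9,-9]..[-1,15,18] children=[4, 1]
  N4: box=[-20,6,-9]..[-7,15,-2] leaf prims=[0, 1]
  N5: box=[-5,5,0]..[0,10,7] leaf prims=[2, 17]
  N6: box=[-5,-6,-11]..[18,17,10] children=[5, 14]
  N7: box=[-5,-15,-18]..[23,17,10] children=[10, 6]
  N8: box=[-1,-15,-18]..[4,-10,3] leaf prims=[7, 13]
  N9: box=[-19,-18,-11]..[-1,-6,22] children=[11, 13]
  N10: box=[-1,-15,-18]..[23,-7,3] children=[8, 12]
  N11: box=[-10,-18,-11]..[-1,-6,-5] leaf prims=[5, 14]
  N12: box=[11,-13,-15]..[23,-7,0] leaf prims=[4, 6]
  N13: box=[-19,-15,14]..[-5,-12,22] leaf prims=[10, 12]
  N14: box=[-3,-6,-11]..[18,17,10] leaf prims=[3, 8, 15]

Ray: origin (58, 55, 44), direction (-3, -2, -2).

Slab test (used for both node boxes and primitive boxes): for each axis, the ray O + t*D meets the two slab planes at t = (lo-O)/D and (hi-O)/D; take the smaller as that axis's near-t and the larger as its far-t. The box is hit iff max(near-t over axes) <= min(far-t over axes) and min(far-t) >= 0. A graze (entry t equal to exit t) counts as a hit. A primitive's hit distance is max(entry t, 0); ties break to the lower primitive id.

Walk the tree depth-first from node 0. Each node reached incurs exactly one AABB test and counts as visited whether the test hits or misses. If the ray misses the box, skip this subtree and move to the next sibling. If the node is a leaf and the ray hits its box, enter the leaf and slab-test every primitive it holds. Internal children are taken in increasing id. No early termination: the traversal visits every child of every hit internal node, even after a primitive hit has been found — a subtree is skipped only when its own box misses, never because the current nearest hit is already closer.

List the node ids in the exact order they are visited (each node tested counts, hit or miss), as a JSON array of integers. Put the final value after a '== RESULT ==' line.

Trace the traversal:
N0 x:[35/3,26] y:[19,73/2] z:[11,31] -> hit [19,26], descend [2, 7]
  N2 x:[59/3,26] y:[20,73/2] z:[11,55/2] -> hit [20,26], descend [3, 9]
    N3 x:[59/3,26] y:[20,32] z:[13,53/2] -> hit [20,26], descend [1, 4]
      N1 x:[59/3,24] y:[49/2,32] z:[13,23] -> miss, prune
      N4 x:[65/3,26] y:[20,49/2] z:[23,53/2] -> hit [23,49/2] leaf, test {P0(miss), P1@t=24}
    N9 x:[59/3,77/3] y:[61/2,73/2] z:[11,55/2] -> miss, prune
  N7 x:[35/3,21] y:[19,35] z:[17,31] -> hit [19,21], descend [6, 10]
    N6 x:[40/3,21] y:[19,61/2] z:[17,55/2] -> hit [19,21], descend [5, 14]
      N5 x:[58/3,21] y:[45/2,25] z:[37/2,22] -> miss, prune
      N14 x:[40/3,61/3] y:[19,61/2] z:[17,55/2] -> hit [19,61/3] leaf, test {P3(miss), P8(miss), P15(miss)}
    N10 x:[35/3,59/3] y:[31,35] z:[41/2,31] -> miss, prune

order=[0, 2, 3, 1, 4, 9, 7, 6, 5, 14, 10]  |boxes|=11  |leaves|=2  hit=P1

== RESULT ==
[0, 2, 3, 1, 4, 9, 7, 6, 5, 14, 10]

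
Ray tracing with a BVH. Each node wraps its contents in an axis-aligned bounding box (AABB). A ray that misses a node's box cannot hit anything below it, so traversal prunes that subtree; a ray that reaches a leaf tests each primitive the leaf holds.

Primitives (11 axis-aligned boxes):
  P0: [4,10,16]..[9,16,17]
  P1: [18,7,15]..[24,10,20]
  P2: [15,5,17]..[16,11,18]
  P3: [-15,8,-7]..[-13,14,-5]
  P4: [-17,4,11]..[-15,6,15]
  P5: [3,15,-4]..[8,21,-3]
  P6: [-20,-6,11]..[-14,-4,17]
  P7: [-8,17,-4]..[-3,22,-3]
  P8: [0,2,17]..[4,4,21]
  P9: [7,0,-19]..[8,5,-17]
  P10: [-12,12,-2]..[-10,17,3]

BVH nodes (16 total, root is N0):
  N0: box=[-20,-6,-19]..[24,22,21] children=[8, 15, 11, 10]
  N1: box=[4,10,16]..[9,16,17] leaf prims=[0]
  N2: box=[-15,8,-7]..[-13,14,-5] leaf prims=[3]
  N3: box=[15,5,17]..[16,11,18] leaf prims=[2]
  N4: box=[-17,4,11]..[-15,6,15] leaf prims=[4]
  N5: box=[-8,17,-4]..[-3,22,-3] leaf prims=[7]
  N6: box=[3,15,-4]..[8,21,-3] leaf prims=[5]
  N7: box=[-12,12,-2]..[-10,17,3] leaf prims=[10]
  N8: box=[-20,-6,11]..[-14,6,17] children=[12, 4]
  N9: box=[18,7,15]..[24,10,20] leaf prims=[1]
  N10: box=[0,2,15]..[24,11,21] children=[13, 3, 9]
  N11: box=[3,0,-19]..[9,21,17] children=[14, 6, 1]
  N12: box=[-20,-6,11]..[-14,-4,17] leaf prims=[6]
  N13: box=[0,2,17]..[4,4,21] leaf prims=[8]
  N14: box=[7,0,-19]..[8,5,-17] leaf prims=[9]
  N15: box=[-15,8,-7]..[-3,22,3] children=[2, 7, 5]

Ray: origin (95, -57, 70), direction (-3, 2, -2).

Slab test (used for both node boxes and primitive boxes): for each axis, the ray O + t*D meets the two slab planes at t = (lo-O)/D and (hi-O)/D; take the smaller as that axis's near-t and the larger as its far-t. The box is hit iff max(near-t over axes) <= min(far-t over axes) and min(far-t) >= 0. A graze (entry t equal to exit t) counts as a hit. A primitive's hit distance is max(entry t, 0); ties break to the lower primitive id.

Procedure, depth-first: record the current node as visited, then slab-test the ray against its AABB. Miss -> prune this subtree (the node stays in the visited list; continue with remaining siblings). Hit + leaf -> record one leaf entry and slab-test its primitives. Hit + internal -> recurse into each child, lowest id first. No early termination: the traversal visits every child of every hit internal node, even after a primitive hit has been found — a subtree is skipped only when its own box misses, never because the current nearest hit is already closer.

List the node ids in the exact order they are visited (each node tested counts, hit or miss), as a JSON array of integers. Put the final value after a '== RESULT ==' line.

Walk:
N0 x:[71/3,115/3] y:[51/2,79/2] z:[49/2,89/2] -> hit [51/2,115/3], descend [8, 10, 11, 15]
  N8 x:[109/3,115/3] y:[51/2,63/2] z:[53/2,59/2] -> miss, prune
  N10 x:[71/3,95/3] y:[59/2,34] z:[49/2,55/2] -> miss, prune
  N11 x:[86/3,92/3] y:[57/2,39] z:[53/2,89/2] -> hit [86/3,92/3], descend [1, 6, 14]
    N1 x:[86/3,91/3] y:[67/2,73/2] z:[53/2,27] -> miss, prune
    N6 x:[29,92/3] y:[36,39] z:[73/2,37] -> miss, prune
    N14 x:[29,88/3] y:[57/2,31] z:[87/2,89/2] -> miss, prune
  N15 x:[98/3,110/3] y:[65/2,79/2] z:[67/2,77/2] -> hit [67/2,110/3], descend [2, 5, 7]
    N2 x:[36,110/3] y:[65/2,71/2] z:[75/2,77/2] -> miss, prune
    N5 x:[98/3,103/3] y:[37,79/2] z:[73/2,37] -> miss, prune
    N7 x:[35,107/3] y:[69/2,37] z:[67/2,36] -> hit [35,107/3] leaf, test {P10@t=35}

Visited [0, 8, 10, 11, 1, 6, 14, 15, 2, 5, 7]. Tests: 11 box, 1 leaf. Nearest: P10.

== RESULT ==
[0, 8, 10, 11, 1, 6, 14, 15, 2, 5, 7]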